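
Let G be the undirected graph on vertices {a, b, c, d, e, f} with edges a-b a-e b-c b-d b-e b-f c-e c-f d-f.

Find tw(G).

A width-2 tree decomposition is:
Bags: B1 = {b, d, f}  B2 = {b, c, f}  B3 = {b, c, e}  B4 = {a, b, e}
Tree: B1–B2, B2–B3, B3–B4
Every bag has size at most 3, so the width is 3 − 1 = 2 and tw(G) ≤ 2. Conversely, {a, b, e} is a clique of size 3, and the vertices of any clique must share a bag in every tree decomposition; so some bag has ≥ 3 vertices and tw(G) ≥ 2. Therefore the treewidth is 2.

2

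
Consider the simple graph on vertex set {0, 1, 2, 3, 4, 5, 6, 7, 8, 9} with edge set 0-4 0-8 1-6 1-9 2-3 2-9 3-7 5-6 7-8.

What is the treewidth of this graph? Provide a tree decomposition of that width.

The largest bag has 2 vertices, giving width 1; this decomposition certifies tw(G) ≤ 1. Since G has at least one edge (e.g. 4–0), it is not an edgeless graph, so tw(G) ≥ 1. The upper and lower bounds meet at 1, so that is the treewidth.

Treewidth 1.
Bags: B1 = {0, 4}  B2 = {0, 8}  B3 = {7, 8}  B4 = {3, 7}  B5 = {2, 3}  B6 = {2, 9}  B7 = {1, 9}  B8 = {1, 6}  B9 = {5, 6}
Tree: B1–B2, B2–B3, B3–B4, B4–B5, B5–B6, B6–B7, B7–B8, B8–B9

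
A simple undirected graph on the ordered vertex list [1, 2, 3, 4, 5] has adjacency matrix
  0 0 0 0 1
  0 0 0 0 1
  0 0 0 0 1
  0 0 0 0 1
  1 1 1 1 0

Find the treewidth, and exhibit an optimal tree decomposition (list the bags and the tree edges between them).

Every bag has size at most 2, so the width is 2 − 1 = 1 and tw(G) ≤ 1. G has an edge, so its treewidth is at least 1. The upper and lower bounds meet at 1, so that is the treewidth.

Treewidth 1.
Bags: B1 = {2, 5}  B2 = {4, 5}  B3 = {1, 5}  B4 = {3, 5}
Tree: B1–B2, B2–B3, B1–B4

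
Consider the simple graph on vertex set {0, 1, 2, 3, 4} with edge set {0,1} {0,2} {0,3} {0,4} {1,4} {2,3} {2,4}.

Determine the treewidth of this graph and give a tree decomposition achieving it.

Each bag holds 3 vertices, so the decomposition has width 2, which upper-bounds the treewidth. On the other hand G contains the 3-clique {0, 1, 4}. A clique must lie in a single bag of any decomposition, so no decomposition can have width below 2. Combining the bounds, tw(G) = 2.

Treewidth 2.
One such decomposition:
Bags: B1 = {0, 2, 4}  B2 = {0, 2, 3}  B3 = {0, 1, 4}
Tree: B1–B2, B1–B3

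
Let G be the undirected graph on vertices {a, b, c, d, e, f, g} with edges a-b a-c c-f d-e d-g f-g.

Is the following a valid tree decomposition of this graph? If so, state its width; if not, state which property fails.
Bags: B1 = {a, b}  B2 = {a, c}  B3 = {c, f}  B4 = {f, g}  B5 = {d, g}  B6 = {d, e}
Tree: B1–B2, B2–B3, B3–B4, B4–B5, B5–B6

Yes; width 1.

Vertex coverage: the bags together contain {a, b, c, d, e, f, g}, the full vertex set. Edge coverage: each edge of G has both endpoints in at least one bag. Running intersection: for every vertex, the bags containing it form a connected subtree. All three properties hold, so this is a valid tree decomposition of width max|bag| − 1 = 1, and hence tw(G) ≤ 1.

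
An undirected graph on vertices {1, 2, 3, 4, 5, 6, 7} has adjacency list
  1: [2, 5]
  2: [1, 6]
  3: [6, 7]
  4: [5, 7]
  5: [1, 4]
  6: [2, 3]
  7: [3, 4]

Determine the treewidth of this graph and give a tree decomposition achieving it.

Each bag holds 3 vertices, so the decomposition has width 2, which upper-bounds the treewidth. Since 7–4–5–1–2–6–3–7 is a cycle in G, G is not acyclic. Forests are exactly the graphs of treewidth ≤ 1, so tw(G) ≥ 2. The upper and lower bounds meet at 2, so that is the treewidth.

Treewidth 2.
One such decomposition:
Bags: B1 = {4, 5, 7}  B2 = {1, 5, 7}  B3 = {1, 2, 7}  B4 = {2, 6, 7}  B5 = {3, 6, 7}
Tree: B1–B2, B2–B3, B3–B4, B4–B5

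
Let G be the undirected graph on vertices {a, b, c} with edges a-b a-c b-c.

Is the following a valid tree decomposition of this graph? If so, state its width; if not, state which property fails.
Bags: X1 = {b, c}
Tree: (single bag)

No — vertex a appears in no bag.

A tree decomposition must satisfy three properties: every vertex lies in some bag; for every edge, both endpoints lie together in some bag; and for every vertex, the bags containing it form a connected subtree. Here vertex a appears in no bag, so the decomposition is invalid.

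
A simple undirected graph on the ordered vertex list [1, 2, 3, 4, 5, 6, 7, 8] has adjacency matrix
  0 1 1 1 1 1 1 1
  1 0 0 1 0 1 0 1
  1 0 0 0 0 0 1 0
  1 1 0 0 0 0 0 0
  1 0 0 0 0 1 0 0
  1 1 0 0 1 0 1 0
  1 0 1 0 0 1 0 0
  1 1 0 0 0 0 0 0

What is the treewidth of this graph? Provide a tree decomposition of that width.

Treewidth 2.
One such decomposition:
Bags: B1 = {1, 2, 6}  B2 = {1, 2, 8}  B3 = {1, 5, 6}  B4 = {1, 6, 7}  B5 = {1, 2, 4}  B6 = {1, 3, 7}
Tree: B1–B2, B1–B3, B3–B4, B2–B5, B4–B6

Every bag has size at most 3, so the width is 3 − 1 = 2 and tw(G) ≤ 2. On the other hand G contains the 3-clique {1, 2, 8}. A clique must lie in a single bag of any decomposition, so no decomposition can have width below 2. Hence tw(G) = 2 exactly.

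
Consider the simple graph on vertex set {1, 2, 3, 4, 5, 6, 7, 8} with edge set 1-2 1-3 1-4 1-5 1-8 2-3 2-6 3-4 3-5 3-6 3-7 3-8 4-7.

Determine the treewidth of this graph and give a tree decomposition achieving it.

The largest bag has 3 vertices, giving width 2; this decomposition certifies tw(G) ≤ 2. Conversely, {1, 3, 8} is a clique of size 3, and the vertices of any clique must share a bag in every tree decomposition; so some bag has ≥ 3 vertices and tw(G) ≥ 2. Hence tw(G) = 2 exactly.

Treewidth 2.
Bags: B1 = {1, 2, 3}  B2 = {1, 3, 4}  B3 = {1, 3, 5}  B4 = {3, 4, 7}  B5 = {1, 3, 8}  B6 = {2, 3, 6}
Tree: B1–B2, B1–B3, B2–B4, B3–B5, B1–B6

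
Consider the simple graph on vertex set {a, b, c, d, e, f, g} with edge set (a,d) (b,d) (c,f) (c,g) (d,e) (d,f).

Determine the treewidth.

1

A width-1 tree decomposition is:
Bags: B1 = {c, f}  B2 = {d, f}  B3 = {a, d}  B4 = {b, d}  B5 = {d, e}  B6 = {c, g}
Tree: B1–B2, B2–B3, B3–B4, B2–B5, B1–B6
Each bag holds 2 vertices, so the decomposition has width 1, which upper-bounds the treewidth. G has an edge, so its treewidth is at least 1. Therefore the treewidth is 1.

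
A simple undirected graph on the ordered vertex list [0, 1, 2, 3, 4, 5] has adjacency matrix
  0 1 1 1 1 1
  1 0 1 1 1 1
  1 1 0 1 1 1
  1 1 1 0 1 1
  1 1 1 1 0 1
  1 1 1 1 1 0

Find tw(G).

A width-5 tree decomposition is:
Bags: B1 = {0, 1, 2, 3, 4, 5}
Tree: (single bag)
With just one bag of size 6, the width is 6 − 1 = 5, so tw(G) ≤ 5. For the lower bound, the 6 vertices {0, 1, 2, 3, 4, 5} are pairwise adjacent, and any tree decomposition puts a clique entirely inside one bag — forcing width ≥ 5. Therefore the treewidth is 5.

5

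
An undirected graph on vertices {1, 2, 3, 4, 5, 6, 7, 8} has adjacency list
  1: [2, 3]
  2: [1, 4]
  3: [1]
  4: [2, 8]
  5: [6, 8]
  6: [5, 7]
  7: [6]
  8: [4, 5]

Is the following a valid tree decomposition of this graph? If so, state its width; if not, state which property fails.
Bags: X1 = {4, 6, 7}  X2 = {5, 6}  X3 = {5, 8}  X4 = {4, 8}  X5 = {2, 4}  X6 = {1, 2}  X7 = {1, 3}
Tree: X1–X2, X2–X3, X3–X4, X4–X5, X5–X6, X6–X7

A tree decomposition must satisfy three properties: every vertex lies in some bag; for every edge, both endpoints lie together in some bag; and for every vertex, the bags containing it form a connected subtree. Here bags containing vertex 4 are not connected in the tree, so the decomposition is invalid.

No — bags containing vertex 4 are not connected in the tree.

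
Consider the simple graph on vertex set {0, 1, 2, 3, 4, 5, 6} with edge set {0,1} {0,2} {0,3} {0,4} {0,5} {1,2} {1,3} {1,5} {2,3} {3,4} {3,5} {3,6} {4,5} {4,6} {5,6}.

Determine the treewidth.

3

A width-3 tree decomposition is:
Bags: B1 = {0, 1, 3, 5}  B2 = {0, 3, 4, 5}  B3 = {3, 4, 5, 6}  B4 = {0, 1, 2, 3}
Tree: B1–B2, B2–B3, B1–B4
Every bag has size at most 4, so the width is 4 − 1 = 3 and tw(G) ≤ 3. For the lower bound, the 4 vertices {0, 1, 2, 3} are pairwise adjacent, and any tree decomposition puts a clique entirely inside one bag — forcing width ≥ 3. The upper and lower bounds meet at 3, so that is the treewidth.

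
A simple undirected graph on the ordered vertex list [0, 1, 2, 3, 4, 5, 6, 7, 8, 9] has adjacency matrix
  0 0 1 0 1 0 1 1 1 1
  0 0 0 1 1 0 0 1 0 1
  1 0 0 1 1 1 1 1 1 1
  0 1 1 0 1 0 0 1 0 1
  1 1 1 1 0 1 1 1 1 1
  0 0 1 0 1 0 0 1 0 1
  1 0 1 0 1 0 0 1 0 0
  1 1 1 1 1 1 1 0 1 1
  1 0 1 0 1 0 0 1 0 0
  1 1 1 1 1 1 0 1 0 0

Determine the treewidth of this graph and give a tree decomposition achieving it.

Treewidth 4.
One optimal decomposition is:
Bags: B1 = {0, 2, 4, 7, 9}  B2 = {2, 3, 4, 7, 9}  B3 = {2, 4, 5, 7, 9}  B4 = {1, 3, 4, 7, 9}  B5 = {0, 2, 4, 6, 7}  B6 = {0, 2, 4, 7, 8}
Tree: B1–B2, B2–B3, B2–B4, B1–B5, B5–B6

The largest bag has 5 vertices, giving width 4; this decomposition certifies tw(G) ≤ 4. Conversely, {1, 3, 4, 7, 9} is a clique of size 5, and the vertices of any clique must share a bag in every tree decomposition; so some bag has ≥ 5 vertices and tw(G) ≥ 4. Combining the bounds, tw(G) = 4.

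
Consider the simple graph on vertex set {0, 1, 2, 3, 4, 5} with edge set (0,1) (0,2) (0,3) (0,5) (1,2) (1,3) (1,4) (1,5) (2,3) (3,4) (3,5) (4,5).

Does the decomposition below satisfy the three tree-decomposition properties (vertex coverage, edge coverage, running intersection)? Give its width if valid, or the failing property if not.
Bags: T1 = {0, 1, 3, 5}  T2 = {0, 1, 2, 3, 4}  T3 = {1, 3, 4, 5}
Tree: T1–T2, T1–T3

A tree decomposition must satisfy three properties: every vertex lies in some bag; for every edge, both endpoints lie together in some bag; and for every vertex, the bags containing it form a connected subtree. Here bags containing vertex 4 are not connected in the tree, so the decomposition is invalid.

No — bags containing vertex 4 are not connected in the tree.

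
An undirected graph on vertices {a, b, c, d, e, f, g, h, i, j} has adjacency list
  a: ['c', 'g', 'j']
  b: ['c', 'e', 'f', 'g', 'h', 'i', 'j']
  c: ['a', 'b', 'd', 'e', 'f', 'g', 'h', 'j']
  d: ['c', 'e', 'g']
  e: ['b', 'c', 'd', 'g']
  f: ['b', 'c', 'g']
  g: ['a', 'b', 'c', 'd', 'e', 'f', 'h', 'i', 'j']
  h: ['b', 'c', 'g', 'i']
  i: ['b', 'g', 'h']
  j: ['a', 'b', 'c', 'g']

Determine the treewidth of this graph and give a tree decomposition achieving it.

Treewidth 3.
Bags: B1 = {b, c, f, g}  B2 = {b, c, e, g}  B3 = {b, c, g, j}  B4 = {b, c, g, h}  B5 = {c, d, e, g}  B6 = {b, g, h, i}  B7 = {a, c, g, j}
Tree: B1–B2, B1–B3, B3–B4, B2–B5, B4–B6, B3–B7

Each bag holds 4 vertices, so the decomposition has width 3, which upper-bounds the treewidth. On the other hand G contains the 4-clique {c, d, e, g}. A clique must lie in a single bag of any decomposition, so no decomposition can have width below 3. Combining the bounds, tw(G) = 3.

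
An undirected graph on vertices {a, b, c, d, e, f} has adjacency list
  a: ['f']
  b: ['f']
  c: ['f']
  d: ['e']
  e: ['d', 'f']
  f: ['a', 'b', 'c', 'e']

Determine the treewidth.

A width-1 tree decomposition is:
Bags: B1 = {c, f}  B2 = {a, f}  B3 = {b, f}  B4 = {e, f}  B5 = {d, e}
Tree: B1–B2, B1–B3, B3–B4, B4–B5
Every bag has size at most 2, so the width is 2 − 1 = 1 and tw(G) ≤ 1. G has an edge, so its treewidth is at least 1. Combining the bounds, tw(G) = 1.

1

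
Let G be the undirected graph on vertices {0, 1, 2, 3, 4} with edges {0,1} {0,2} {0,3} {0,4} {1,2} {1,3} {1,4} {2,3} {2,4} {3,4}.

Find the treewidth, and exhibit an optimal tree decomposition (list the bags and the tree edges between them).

A single bag containing all 5 vertices is trivially a valid decomposition of width 4. On the other hand G contains the 5-clique {0, 1, 2, 3, 4}. A clique must lie in a single bag of any decomposition, so no decomposition can have width below 4. Combining the bounds, tw(G) = 4.

Treewidth 4.
One such decomposition:
Bags: B1 = {0, 1, 2, 3, 4}
Tree: (single bag)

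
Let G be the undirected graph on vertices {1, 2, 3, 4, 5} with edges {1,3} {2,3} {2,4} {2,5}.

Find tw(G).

1

A width-1 tree decomposition is:
Bags: B1 = {1, 3}  B2 = {2, 3}  B3 = {2, 4}  B4 = {2, 5}
Tree: B1–B2, B2–B3, B2–B4
Every bag has size at most 2, so the width is 2 − 1 = 1 and tw(G) ≤ 1. Any graph with an edge has treewidth ≥ 1, and G has the edge 3–1. Combining the bounds, tw(G) = 1.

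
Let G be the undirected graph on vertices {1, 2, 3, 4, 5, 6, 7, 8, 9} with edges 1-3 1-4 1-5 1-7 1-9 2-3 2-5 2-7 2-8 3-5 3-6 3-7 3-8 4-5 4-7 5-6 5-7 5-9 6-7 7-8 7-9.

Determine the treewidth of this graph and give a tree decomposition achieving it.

Treewidth 3.
One such decomposition:
Bags: B1 = {3, 5, 6, 7}  B2 = {1, 3, 5, 7}  B3 = {1, 5, 7, 9}  B4 = {2, 3, 5, 7}  B5 = {2, 3, 7, 8}  B6 = {1, 4, 5, 7}
Tree: B1–B2, B2–B3, B1–B4, B4–B5, B2–B6

The largest bag has 4 vertices, giving width 3; this decomposition certifies tw(G) ≤ 3. For the lower bound, the 4 vertices {2, 3, 7, 8} are pairwise adjacent, and any tree decomposition puts a clique entirely inside one bag — forcing width ≥ 3. Therefore the treewidth is 3.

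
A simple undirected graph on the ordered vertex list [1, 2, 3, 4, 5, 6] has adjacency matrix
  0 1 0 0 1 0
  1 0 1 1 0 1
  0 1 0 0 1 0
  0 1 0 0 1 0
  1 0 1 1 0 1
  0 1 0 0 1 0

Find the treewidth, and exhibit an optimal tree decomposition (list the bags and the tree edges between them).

Treewidth 2.
Bags: B1 = {2, 3, 5}  B2 = {2, 5, 6}  B3 = {2, 4, 5}  B4 = {1, 2, 5}
Tree: B1–B2, B2–B3, B3–B4

Each bag holds 3 vertices, so the decomposition has width 2, which upper-bounds the treewidth. For the lower bound, G contains the cycle 3–2–6–5–3, so G is not a forest; only forests have treewidth ≤ 1, hence tw(G) ≥ 2. Combining the bounds, tw(G) = 2.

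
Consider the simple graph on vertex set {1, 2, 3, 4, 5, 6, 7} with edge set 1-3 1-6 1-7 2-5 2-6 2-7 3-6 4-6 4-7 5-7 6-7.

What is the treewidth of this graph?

2

A width-2 tree decomposition is:
Bags: B1 = {1, 6, 7}  B2 = {4, 6, 7}  B3 = {2, 6, 7}  B4 = {1, 3, 6}  B5 = {2, 5, 7}
Tree: B1–B2, B1–B3, B1–B4, B3–B5
The largest bag has 3 vertices, giving width 2; this decomposition certifies tw(G) ≤ 2. Conversely, {2, 5, 7} is a clique of size 3, and the vertices of any clique must share a bag in every tree decomposition; so some bag has ≥ 3 vertices and tw(G) ≥ 2. Hence tw(G) = 2 exactly.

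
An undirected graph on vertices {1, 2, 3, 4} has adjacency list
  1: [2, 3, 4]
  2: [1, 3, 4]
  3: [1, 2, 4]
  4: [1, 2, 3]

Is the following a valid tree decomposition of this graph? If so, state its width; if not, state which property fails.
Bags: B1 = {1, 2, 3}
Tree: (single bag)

No — vertex 4 appears in no bag.

A tree decomposition must satisfy three properties: every vertex lies in some bag; for every edge, both endpoints lie together in some bag; and for every vertex, the bags containing it form a connected subtree. Here vertex 4 appears in no bag, so the decomposition is invalid.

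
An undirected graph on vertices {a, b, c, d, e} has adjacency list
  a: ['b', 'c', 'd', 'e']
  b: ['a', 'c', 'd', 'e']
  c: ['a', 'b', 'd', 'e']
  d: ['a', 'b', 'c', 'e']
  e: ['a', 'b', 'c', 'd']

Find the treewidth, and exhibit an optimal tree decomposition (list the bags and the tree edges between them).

Treewidth 4.
One optimal decomposition is:
Bags: B1 = {a, b, c, d, e}
Tree: (single bag)

With just one bag of size 5, the width is 5 − 1 = 4, so tw(G) ≤ 4. Conversely, {a, b, c, d, e} is a clique of size 5, and the vertices of any clique must share a bag in every tree decomposition; so some bag has ≥ 5 vertices and tw(G) ≥ 4. Hence tw(G) = 4 exactly.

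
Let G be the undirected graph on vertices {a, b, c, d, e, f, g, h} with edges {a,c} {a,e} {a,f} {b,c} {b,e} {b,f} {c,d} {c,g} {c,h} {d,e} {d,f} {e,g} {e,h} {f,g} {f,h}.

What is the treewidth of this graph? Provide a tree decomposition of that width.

Treewidth 3.
Bags: B1 = {a, c, e, f}  B2 = {b, c, e, f}  B3 = {c, e, f, g}  B4 = {c, e, f, h}  B5 = {c, d, e, f}
Tree: B1–B2, B2–B3, B3–B4, B4–B5

The largest bag has 4 vertices, giving width 3; this decomposition certifies tw(G) ≤ 3. For the lower bound: the 4 vertex sets {a,f}, {b,c}, {e}, {g} are disjoint, each induces a connected subgraph, and every pair is joined by at least one edge of G. Contracting each set to a single vertex therefore yields K_{4} as a minor, and since treewidth is minor-monotone, tw(G) ≥ tw(K_{4}) = 3. Therefore the treewidth is 3.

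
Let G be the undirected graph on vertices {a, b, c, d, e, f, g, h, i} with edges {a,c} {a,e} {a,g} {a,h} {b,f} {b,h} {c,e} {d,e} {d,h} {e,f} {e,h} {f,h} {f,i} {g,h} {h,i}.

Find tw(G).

A width-2 tree decomposition is:
Bags: B1 = {f, h, i}  B2 = {e, f, h}  B3 = {a, e, h}  B4 = {d, e, h}  B5 = {a, c, e}  B6 = {b, f, h}  B7 = {a, g, h}
Tree: B1–B2, B2–B3, B3–B4, B3–B5, B1–B6, B3–B7
Every bag has size at most 3, so the width is 3 − 1 = 2 and tw(G) ≤ 2. Conversely, {d, e, h} is a clique of size 3, and the vertices of any clique must share a bag in every tree decomposition; so some bag has ≥ 3 vertices and tw(G) ≥ 2. Hence tw(G) = 2 exactly.

2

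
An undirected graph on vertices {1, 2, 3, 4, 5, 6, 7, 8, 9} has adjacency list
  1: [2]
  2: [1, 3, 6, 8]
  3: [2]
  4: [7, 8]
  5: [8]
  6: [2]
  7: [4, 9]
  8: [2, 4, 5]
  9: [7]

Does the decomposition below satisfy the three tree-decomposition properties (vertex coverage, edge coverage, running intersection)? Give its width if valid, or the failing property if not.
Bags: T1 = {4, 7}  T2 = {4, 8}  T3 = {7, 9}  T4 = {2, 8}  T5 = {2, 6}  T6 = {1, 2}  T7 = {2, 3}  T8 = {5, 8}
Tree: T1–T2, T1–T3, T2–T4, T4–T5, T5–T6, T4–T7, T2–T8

Yes; width 1.

Every vertex of G appears in some bag (union = {1, 2, 3, 4, 5, 6, 7, 8, 9}); every edge is covered by a bag; and for each vertex v the set of bags containing v is connected in the bag tree. The decomposition is therefore valid. The largest bag has 2 vertices, so the width is 1.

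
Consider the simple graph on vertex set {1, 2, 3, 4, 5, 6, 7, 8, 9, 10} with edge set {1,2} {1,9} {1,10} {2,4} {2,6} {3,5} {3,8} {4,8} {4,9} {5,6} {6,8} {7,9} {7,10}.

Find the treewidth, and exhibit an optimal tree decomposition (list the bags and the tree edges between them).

Treewidth 2.
Bags: B1 = {3, 5, 8}  B2 = {5, 6, 8}  B3 = {4, 6, 8}  B4 = {2, 4, 6}  B5 = {2, 4, 9}  B6 = {1, 2, 9}  B7 = {1, 7, 9}  B8 = {1, 7, 10}
Tree: B1–B2, B2–B3, B3–B4, B4–B5, B5–B6, B6–B7, B7–B8

Every bag has size at most 3, so the width is 3 − 1 = 2 and tw(G) ≤ 2. For the lower bound, G contains the cycle 3–5–6–8–3, so G is not a forest; only forests have treewidth ≤ 1, hence tw(G) ≥ 2. The upper and lower bounds meet at 2, so that is the treewidth.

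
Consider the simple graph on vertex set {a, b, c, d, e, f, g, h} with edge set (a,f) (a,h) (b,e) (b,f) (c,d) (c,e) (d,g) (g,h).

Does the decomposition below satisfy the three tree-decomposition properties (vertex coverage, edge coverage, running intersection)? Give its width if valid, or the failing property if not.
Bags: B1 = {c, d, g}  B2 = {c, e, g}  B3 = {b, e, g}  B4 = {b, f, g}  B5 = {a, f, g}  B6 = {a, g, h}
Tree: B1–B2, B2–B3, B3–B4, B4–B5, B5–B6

Yes; width 2.

Checking the three conditions: (i) the bags cover all of {a, b, c, d, e, f, g, h}; (ii) for each edge, some bag contains both endpoints; (iii) the bags containing any fixed vertex form a subtree. All hold, so the decomposition is valid with width 3 − 1 = 2.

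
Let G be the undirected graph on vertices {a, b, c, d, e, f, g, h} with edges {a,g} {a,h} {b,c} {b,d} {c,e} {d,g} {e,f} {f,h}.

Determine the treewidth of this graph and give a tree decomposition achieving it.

Treewidth 2.
One optimal decomposition is:
Bags: B1 = {a, f, h}  B2 = {a, e, f}  B3 = {a, c, e}  B4 = {a, b, c}  B5 = {a, b, d}  B6 = {a, d, g}
Tree: B1–B2, B2–B3, B3–B4, B4–B5, B5–B6

The largest bag has 3 vertices, giving width 2; this decomposition certifies tw(G) ≤ 2. For the lower bound, G contains the cycle a–h–f–e–c–b–d–g–a, so G is not a forest; only forests have treewidth ≤ 1, hence tw(G) ≥ 2. Therefore the treewidth is 2.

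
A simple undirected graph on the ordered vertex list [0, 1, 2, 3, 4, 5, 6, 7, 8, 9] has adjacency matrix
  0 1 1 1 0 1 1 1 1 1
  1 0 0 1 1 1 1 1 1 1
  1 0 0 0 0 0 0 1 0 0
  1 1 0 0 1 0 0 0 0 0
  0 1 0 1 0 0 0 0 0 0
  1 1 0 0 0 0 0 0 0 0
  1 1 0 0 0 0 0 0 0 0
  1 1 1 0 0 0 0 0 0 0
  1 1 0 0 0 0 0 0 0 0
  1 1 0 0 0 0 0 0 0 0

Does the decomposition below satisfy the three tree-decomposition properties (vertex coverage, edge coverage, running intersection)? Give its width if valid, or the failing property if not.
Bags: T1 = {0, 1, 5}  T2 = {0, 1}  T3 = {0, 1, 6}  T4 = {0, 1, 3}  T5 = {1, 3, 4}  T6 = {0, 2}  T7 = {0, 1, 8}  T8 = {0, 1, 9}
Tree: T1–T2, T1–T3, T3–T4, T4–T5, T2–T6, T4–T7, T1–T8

No — vertex 7 appears in no bag.

A tree decomposition must satisfy three properties: every vertex lies in some bag; for every edge, both endpoints lie together in some bag; and for every vertex, the bags containing it form a connected subtree. Here vertex 7 appears in no bag, so the decomposition is invalid.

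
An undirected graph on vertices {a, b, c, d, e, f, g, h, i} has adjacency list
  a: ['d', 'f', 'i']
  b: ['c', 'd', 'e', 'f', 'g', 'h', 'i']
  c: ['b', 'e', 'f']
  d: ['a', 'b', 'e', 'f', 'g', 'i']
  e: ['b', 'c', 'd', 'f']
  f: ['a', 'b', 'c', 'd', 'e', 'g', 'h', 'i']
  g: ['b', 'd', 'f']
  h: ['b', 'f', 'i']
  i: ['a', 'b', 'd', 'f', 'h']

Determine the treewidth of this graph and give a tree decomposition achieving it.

Each bag holds 4 vertices, so the decomposition has width 3, which upper-bounds the treewidth. For the lower bound, the 4 vertices {a, d, f, i} are pairwise adjacent, and any tree decomposition puts a clique entirely inside one bag — forcing width ≥ 3. Combining the bounds, tw(G) = 3.

Treewidth 3.
One such decomposition:
Bags: B1 = {b, f, h, i}  B2 = {b, d, f, i}  B3 = {b, d, e, f}  B4 = {b, d, f, g}  B5 = {b, c, e, f}  B6 = {a, d, f, i}
Tree: B1–B2, B2–B3, B2–B4, B3–B5, B2–B6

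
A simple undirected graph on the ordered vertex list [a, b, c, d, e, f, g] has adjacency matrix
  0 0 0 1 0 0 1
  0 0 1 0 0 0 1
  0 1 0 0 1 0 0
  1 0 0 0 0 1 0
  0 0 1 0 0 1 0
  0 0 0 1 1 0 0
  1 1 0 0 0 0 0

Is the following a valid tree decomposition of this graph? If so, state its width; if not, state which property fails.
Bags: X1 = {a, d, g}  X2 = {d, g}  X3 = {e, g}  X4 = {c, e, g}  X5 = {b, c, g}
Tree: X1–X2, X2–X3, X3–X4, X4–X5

A tree decomposition must satisfy three properties: every vertex lies in some bag; for every edge, both endpoints lie together in some bag; and for every vertex, the bags containing it form a connected subtree. Here vertex f appears in no bag, so the decomposition is invalid.

No — vertex f appears in no bag.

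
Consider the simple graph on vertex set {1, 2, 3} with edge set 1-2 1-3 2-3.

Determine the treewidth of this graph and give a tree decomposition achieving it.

A single bag containing all 3 vertices is trivially a valid decomposition of width 2. Conversely, {1, 2, 3} is a clique of size 3, and the vertices of any clique must share a bag in every tree decomposition; so some bag has ≥ 3 vertices and tw(G) ≥ 2. Therefore the treewidth is 2.

Treewidth 2.
Bags: B1 = {1, 2, 3}
Tree: (single bag)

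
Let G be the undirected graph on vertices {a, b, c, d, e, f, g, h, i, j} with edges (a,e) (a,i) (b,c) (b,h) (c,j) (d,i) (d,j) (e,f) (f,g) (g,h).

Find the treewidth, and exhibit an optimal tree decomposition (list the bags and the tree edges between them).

The largest bag has 3 vertices, giving width 2; this decomposition certifies tw(G) ≤ 2. Since i–a–e–f–g–h–b–c–j–d–i is a cycle in G, G is not acyclic. Forests are exactly the graphs of treewidth ≤ 1, so tw(G) ≥ 2. The upper and lower bounds meet at 2, so that is the treewidth.

Treewidth 2.
One such decomposition:
Bags: B1 = {a, e, i}  B2 = {e, f, i}  B3 = {f, g, i}  B4 = {g, h, i}  B5 = {b, h, i}  B6 = {b, c, i}  B7 = {c, i, j}  B8 = {d, i, j}
Tree: B1–B2, B2–B3, B3–B4, B4–B5, B5–B6, B6–B7, B7–B8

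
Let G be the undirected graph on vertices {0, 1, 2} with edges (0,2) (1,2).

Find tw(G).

A width-1 tree decomposition is:
Bags: B1 = {1, 2}  B2 = {0, 2}
Tree: B1–B2
The largest bag has 2 vertices, giving width 1; this decomposition certifies tw(G) ≤ 1. Since G has at least one edge (e.g. 2–1), it is not an edgeless graph, so tw(G) ≥ 1. Hence tw(G) = 1 exactly.

1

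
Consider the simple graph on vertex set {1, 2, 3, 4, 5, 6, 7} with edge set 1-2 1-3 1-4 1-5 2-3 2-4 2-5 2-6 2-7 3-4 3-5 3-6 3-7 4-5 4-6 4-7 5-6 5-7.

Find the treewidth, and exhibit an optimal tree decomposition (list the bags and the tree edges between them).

The largest bag has 5 vertices, giving width 4; this decomposition certifies tw(G) ≤ 4. For the lower bound, the 5 vertices {1, 2, 3, 4, 5} are pairwise adjacent, and any tree decomposition puts a clique entirely inside one bag — forcing width ≥ 4. Therefore the treewidth is 4.

Treewidth 4.
Bags: B1 = {2, 3, 4, 5, 6}  B2 = {1, 2, 3, 4, 5}  B3 = {2, 3, 4, 5, 7}
Tree: B1–B2, B2–B3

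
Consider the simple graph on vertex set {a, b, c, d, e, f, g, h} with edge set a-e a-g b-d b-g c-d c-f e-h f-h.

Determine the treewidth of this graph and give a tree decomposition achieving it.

Each bag holds 3 vertices, so the decomposition has width 2, which upper-bounds the treewidth. Since f–c–d–b–g–a–e–h–f is a cycle in G, G is not acyclic. Forests are exactly the graphs of treewidth ≤ 1, so tw(G) ≥ 2. The upper and lower bounds meet at 2, so that is the treewidth.

Treewidth 2.
Bags: B1 = {c, d, f}  B2 = {b, d, f}  B3 = {b, f, g}  B4 = {a, f, g}  B5 = {a, e, f}  B6 = {e, f, h}
Tree: B1–B2, B2–B3, B3–B4, B4–B5, B5–B6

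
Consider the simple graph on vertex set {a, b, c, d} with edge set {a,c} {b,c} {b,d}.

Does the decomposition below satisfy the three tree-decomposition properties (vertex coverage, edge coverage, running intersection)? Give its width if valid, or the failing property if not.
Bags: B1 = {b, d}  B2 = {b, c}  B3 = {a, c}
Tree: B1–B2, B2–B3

Vertex coverage: the bags together contain {a, b, c, d}, the full vertex set. Edge coverage: each edge of G has both endpoints in at least one bag. Running intersection: for every vertex, the bags containing it form a connected subtree. All three properties hold, so this is a valid tree decomposition of width max|bag| − 1 = 1, and hence tw(G) ≤ 1.

Yes; width 1.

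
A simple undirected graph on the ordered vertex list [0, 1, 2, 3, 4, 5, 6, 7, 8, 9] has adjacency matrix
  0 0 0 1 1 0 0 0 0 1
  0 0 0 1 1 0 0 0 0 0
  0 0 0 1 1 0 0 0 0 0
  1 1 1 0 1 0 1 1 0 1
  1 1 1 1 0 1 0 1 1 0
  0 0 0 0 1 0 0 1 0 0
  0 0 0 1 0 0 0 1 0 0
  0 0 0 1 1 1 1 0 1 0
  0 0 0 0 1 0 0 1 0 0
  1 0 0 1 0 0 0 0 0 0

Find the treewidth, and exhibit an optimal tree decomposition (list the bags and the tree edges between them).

Treewidth 2.
One optimal decomposition is:
Bags: B1 = {4, 7, 8}  B2 = {3, 4, 7}  B3 = {4, 5, 7}  B4 = {0, 3, 4}  B5 = {2, 3, 4}  B6 = {1, 3, 4}  B7 = {0, 3, 9}  B8 = {3, 6, 7}
Tree: B1–B2, B2–B3, B2–B4, B2–B5, B4–B6, B4–B7, B2–B8

The largest bag has 3 vertices, giving width 2; this decomposition certifies tw(G) ≤ 2. Conversely, {4, 7, 8} is a clique of size 3, and the vertices of any clique must share a bag in every tree decomposition; so some bag has ≥ 3 vertices and tw(G) ≥ 2. Therefore the treewidth is 2.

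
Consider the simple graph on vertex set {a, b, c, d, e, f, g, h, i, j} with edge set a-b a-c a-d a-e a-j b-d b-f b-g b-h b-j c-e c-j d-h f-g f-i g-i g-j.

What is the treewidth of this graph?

2

A width-2 tree decomposition is:
Bags: B1 = {b, d, h}  B2 = {a, b, d}  B3 = {a, b, j}  B4 = {a, c, j}  B5 = {b, g, j}  B6 = {a, c, e}  B7 = {b, f, g}  B8 = {f, g, i}
Tree: B1–B2, B2–B3, B3–B4, B3–B5, B4–B6, B5–B7, B7–B8
The largest bag has 3 vertices, giving width 2; this decomposition certifies tw(G) ≤ 2. On the other hand G contains the 3-clique {a, c, e}. A clique must lie in a single bag of any decomposition, so no decomposition can have width below 2. Hence tw(G) = 2 exactly.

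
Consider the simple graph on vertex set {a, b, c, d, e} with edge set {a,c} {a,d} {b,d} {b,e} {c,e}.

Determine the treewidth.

2

A width-2 tree decomposition is:
Bags: B1 = {a, c, d}  B2 = {b, c, d}  B3 = {b, c, e}
Tree: B1–B2, B2–B3
The largest bag has 3 vertices, giving width 2; this decomposition certifies tw(G) ≤ 2. For the lower bound, G contains the cycle c–a–d–b–e–c, so G is not a forest; only forests have treewidth ≤ 1, hence tw(G) ≥ 2. Hence tw(G) = 2 exactly.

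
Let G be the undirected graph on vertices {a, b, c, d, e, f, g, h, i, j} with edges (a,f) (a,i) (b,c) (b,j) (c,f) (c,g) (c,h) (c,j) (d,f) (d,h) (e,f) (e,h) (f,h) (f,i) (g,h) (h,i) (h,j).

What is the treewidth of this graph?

A width-2 tree decomposition is:
Bags: B1 = {f, h, i}  B2 = {e, f, h}  B3 = {d, f, h}  B4 = {c, f, h}  B5 = {c, h, j}  B6 = {b, c, j}  B7 = {a, f, i}  B8 = {c, g, h}
Tree: B1–B2, B2–B3, B3–B4, B4–B5, B5–B6, B1–B7, B5–B8
The largest bag has 3 vertices, giving width 2; this decomposition certifies tw(G) ≤ 2. On the other hand G contains the 3-clique {c, g, h}. A clique must lie in a single bag of any decomposition, so no decomposition can have width below 2. The upper and lower bounds meet at 2, so that is the treewidth.

2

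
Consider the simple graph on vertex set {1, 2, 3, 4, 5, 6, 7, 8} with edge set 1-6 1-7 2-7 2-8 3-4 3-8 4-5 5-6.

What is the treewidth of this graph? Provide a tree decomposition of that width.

Treewidth 2.
One such decomposition:
Bags: B1 = {2, 3, 8}  B2 = {2, 3, 4}  B3 = {2, 4, 5}  B4 = {2, 5, 6}  B5 = {1, 2, 6}  B6 = {1, 2, 7}
Tree: B1–B2, B2–B3, B3–B4, B4–B5, B5–B6

Each bag holds 3 vertices, so the decomposition has width 2, which upper-bounds the treewidth. The edges 2–8–3–4–5–6–1–7–2 form a cycle, so G is not a tree and its treewidth is at least 2. Combining the bounds, tw(G) = 2.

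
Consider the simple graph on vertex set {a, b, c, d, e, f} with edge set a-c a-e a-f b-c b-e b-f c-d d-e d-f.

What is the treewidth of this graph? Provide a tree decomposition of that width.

Treewidth 3.
One optimal decomposition is:
Bags: B1 = {a, b, c, d}  B2 = {a, b, d, f}  B3 = {a, b, d, e}
Tree: B1–B2, B2–B3

The largest bag has 4 vertices, giving width 3; this decomposition certifies tw(G) ≤ 3. For the lower bound: the 4 vertex sets {c,d}, {b,f}, {a}, {e} are disjoint, each induces a connected subgraph, and every pair is joined by at least one edge of G. Contracting each set to a single vertex therefore yields K_{4} as a minor, and since treewidth is minor-monotone, tw(G) ≥ tw(K_{4}) = 3. Hence tw(G) = 3 exactly.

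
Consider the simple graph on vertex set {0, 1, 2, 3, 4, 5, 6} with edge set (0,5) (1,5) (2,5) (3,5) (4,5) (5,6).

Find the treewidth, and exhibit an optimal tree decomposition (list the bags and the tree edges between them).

Treewidth 1.
One such decomposition:
Bags: B1 = {2, 5}  B2 = {1, 5}  B3 = {4, 5}  B4 = {3, 5}  B5 = {5, 6}  B6 = {0, 5}
Tree: B1–B2, B2–B3, B1–B4, B1–B5, B1–B6

Every bag has size at most 2, so the width is 2 − 1 = 1 and tw(G) ≤ 1. Since G has at least one edge (e.g. 2–5), it is not an edgeless graph, so tw(G) ≥ 1. Therefore the treewidth is 1.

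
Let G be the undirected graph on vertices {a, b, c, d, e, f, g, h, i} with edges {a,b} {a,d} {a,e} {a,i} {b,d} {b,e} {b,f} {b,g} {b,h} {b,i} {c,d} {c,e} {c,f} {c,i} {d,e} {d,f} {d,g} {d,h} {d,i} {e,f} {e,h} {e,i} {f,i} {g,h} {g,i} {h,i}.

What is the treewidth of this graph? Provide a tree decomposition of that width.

Treewidth 4.
Bags: B1 = {b, d, e, f, i}  B2 = {a, b, d, e, i}  B3 = {b, d, e, h, i}  B4 = {c, d, e, f, i}  B5 = {b, d, g, h, i}
Tree: B1–B2, B1–B3, B1–B4, B3–B5

Every bag has size at most 5, so the width is 5 − 1 = 4 and tw(G) ≤ 4. Conversely, {c, d, e, f, i} is a clique of size 5, and the vertices of any clique must share a bag in every tree decomposition; so some bag has ≥ 5 vertices and tw(G) ≥ 4. Hence tw(G) = 4 exactly.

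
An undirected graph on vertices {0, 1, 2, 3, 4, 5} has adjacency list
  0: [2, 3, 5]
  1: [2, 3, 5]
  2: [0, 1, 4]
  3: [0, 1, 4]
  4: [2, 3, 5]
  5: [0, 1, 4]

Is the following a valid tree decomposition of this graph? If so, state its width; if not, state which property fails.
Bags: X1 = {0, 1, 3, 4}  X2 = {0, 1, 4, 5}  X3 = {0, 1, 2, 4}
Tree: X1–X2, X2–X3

Yes; width 3.

Every vertex of G appears in some bag (union = {0, 1, 2, 3, 4, 5}); every edge is covered by a bag; and for each vertex v the set of bags containing v is connected in the bag tree. The decomposition is therefore valid. The largest bag has 4 vertices, so the width is 3.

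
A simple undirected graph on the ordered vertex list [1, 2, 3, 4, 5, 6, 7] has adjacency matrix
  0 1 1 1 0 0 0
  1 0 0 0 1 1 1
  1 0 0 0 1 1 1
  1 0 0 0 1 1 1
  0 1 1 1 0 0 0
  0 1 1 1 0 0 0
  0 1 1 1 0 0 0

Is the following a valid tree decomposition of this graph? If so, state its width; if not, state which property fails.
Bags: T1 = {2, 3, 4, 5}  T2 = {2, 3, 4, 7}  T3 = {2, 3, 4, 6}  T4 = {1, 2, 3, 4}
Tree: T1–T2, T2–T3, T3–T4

Yes; width 3.

Checking the three conditions: (i) the bags cover all of {1, 2, 3, 4, 5, 6, 7}; (ii) for each edge, some bag contains both endpoints; (iii) the bags containing any fixed vertex form a subtree. All hold, so the decomposition is valid with width 4 − 1 = 3.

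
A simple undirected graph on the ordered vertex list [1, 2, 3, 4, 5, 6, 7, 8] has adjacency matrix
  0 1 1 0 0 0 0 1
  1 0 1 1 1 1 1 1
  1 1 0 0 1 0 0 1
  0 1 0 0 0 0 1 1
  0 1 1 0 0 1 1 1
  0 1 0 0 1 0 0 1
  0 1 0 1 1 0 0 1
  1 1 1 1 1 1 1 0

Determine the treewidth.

3

A width-3 tree decomposition is:
Bags: B1 = {2, 4, 7, 8}  B2 = {2, 5, 7, 8}  B3 = {2, 3, 5, 8}  B4 = {1, 2, 3, 8}  B5 = {2, 5, 6, 8}
Tree: B1–B2, B2–B3, B3–B4, B2–B5
The largest bag has 4 vertices, giving width 3; this decomposition certifies tw(G) ≤ 3. For the lower bound, the 4 vertices {1, 2, 3, 8} are pairwise adjacent, and any tree decomposition puts a clique entirely inside one bag — forcing width ≥ 3. Hence tw(G) = 3 exactly.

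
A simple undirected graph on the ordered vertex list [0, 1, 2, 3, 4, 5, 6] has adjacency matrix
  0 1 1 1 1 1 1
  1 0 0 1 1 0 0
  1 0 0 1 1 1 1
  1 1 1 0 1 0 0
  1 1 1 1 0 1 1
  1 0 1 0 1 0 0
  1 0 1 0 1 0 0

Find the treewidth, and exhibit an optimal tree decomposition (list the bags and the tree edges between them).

Treewidth 3.
One such decomposition:
Bags: B1 = {0, 2, 3, 4}  B2 = {0, 2, 4, 6}  B3 = {0, 1, 3, 4}  B4 = {0, 2, 4, 5}
Tree: B1–B2, B1–B3, B2–B4

Each bag holds 4 vertices, so the decomposition has width 3, which upper-bounds the treewidth. On the other hand G contains the 4-clique {0, 1, 3, 4}. A clique must lie in a single bag of any decomposition, so no decomposition can have width below 3. Hence tw(G) = 3 exactly.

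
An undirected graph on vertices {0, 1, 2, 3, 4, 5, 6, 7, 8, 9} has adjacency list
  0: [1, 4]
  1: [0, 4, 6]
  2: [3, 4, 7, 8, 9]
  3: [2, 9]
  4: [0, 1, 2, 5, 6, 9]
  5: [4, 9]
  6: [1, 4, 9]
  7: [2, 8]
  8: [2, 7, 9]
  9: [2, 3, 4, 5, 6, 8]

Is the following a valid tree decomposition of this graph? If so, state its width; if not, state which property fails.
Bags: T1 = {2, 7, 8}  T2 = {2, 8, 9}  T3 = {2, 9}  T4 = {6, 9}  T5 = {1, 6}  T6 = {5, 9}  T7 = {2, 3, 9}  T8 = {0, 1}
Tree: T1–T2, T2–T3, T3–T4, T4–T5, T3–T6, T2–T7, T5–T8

A tree decomposition must satisfy three properties: every vertex lies in some bag; for every edge, both endpoints lie together in some bag; and for every vertex, the bags containing it form a connected subtree. Here vertex 4 appears in no bag, so the decomposition is invalid.

No — vertex 4 appears in no bag.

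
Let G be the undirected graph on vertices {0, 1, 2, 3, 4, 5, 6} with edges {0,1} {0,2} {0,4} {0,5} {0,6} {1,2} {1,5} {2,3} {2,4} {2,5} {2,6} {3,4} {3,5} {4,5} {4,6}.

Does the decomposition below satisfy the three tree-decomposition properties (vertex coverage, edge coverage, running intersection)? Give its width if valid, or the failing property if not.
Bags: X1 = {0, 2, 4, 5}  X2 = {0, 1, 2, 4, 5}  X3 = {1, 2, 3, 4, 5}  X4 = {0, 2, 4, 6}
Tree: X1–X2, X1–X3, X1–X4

No — bags containing vertex 1 are not connected in the tree.

A tree decomposition must satisfy three properties: every vertex lies in some bag; for every edge, both endpoints lie together in some bag; and for every vertex, the bags containing it form a connected subtree. Here bags containing vertex 1 are not connected in the tree, so the decomposition is invalid.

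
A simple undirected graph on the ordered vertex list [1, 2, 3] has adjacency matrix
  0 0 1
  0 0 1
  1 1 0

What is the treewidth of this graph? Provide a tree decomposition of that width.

Treewidth 1.
Bags: B1 = {1, 3}  B2 = {2, 3}
Tree: B1–B2

Every bag has size at most 2, so the width is 2 − 1 = 1 and tw(G) ≤ 1. Any graph with an edge has treewidth ≥ 1, and G has the edge 3–1. Combining the bounds, tw(G) = 1.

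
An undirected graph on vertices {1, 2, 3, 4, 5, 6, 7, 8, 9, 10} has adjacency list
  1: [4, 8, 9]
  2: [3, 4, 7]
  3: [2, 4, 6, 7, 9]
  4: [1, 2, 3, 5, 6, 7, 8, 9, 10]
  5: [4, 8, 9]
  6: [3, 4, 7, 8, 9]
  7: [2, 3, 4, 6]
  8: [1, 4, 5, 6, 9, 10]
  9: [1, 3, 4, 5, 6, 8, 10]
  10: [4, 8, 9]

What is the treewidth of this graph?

A width-3 tree decomposition is:
Bags: B1 = {1, 4, 8, 9}  B2 = {4, 6, 8, 9}  B3 = {3, 4, 6, 9}  B4 = {4, 5, 8, 9}  B5 = {3, 4, 6, 7}  B6 = {2, 3, 4, 7}  B7 = {4, 8, 9, 10}
Tree: B1–B2, B2–B3, B1–B4, B3–B5, B5–B6, B2–B7
Each bag holds 4 vertices, so the decomposition has width 3, which upper-bounds the treewidth. Conversely, {1, 4, 8, 9} is a clique of size 4, and the vertices of any clique must share a bag in every tree decomposition; so some bag has ≥ 4 vertices and tw(G) ≥ 3. Therefore the treewidth is 3.

3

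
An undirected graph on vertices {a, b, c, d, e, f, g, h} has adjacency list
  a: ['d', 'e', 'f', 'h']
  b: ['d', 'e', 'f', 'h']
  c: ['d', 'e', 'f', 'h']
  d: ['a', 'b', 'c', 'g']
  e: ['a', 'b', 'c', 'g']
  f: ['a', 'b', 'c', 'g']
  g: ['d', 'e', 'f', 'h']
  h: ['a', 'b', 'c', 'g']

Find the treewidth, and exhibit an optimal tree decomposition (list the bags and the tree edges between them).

Every bag has size at most 5, so the width is 5 − 1 = 4 and tw(G) ≤ 4. For the lower bound: the 5 vertex sets {e,g}, {b,f}, {a,d}, {c}, {h} are disjoint, each induces a connected subgraph, and every pair is joined by at least one edge of G. Contracting each set to a single vertex therefore yields K_{5} as a minor, and since treewidth is minor-monotone, tw(G) ≥ tw(K_{5}) = 4. Hence tw(G) = 4 exactly.

Treewidth 4.
One optimal decomposition is:
Bags: B1 = {a, b, c, e, g}  B2 = {a, b, c, f, g}  B3 = {a, b, c, d, g}  B4 = {a, b, c, g, h}
Tree: B1–B2, B2–B3, B3–B4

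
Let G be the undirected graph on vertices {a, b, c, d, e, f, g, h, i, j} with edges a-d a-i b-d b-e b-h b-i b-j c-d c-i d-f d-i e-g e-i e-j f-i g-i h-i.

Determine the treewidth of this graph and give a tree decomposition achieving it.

Treewidth 2.
One optimal decomposition is:
Bags: B1 = {a, d, i}  B2 = {b, d, i}  B3 = {b, h, i}  B4 = {b, e, i}  B5 = {c, d, i}  B6 = {e, g, i}  B7 = {d, f, i}  B8 = {b, e, j}
Tree: B1–B2, B2–B3, B2–B4, B2–B5, B4–B6, B2–B7, B4–B8

The largest bag has 3 vertices, giving width 2; this decomposition certifies tw(G) ≤ 2. On the other hand G contains the 3-clique {b, e, j}. A clique must lie in a single bag of any decomposition, so no decomposition can have width below 2. The upper and lower bounds meet at 2, so that is the treewidth.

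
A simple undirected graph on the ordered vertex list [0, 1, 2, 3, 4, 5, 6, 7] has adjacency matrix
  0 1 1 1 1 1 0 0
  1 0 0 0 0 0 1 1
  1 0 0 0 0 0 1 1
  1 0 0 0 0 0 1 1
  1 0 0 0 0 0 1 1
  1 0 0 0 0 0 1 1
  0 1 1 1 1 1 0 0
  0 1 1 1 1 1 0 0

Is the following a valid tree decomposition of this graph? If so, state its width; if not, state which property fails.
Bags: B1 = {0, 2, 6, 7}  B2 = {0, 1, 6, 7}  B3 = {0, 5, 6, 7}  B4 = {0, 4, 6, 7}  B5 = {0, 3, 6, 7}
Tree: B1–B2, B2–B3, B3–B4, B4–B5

Yes; width 3.

Checking the three conditions: (i) the bags cover all of {0, 1, 2, 3, 4, 5, 6, 7}; (ii) for each edge, some bag contains both endpoints; (iii) the bags containing any fixed vertex form a subtree. All hold, so the decomposition is valid with width 4 − 1 = 3.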